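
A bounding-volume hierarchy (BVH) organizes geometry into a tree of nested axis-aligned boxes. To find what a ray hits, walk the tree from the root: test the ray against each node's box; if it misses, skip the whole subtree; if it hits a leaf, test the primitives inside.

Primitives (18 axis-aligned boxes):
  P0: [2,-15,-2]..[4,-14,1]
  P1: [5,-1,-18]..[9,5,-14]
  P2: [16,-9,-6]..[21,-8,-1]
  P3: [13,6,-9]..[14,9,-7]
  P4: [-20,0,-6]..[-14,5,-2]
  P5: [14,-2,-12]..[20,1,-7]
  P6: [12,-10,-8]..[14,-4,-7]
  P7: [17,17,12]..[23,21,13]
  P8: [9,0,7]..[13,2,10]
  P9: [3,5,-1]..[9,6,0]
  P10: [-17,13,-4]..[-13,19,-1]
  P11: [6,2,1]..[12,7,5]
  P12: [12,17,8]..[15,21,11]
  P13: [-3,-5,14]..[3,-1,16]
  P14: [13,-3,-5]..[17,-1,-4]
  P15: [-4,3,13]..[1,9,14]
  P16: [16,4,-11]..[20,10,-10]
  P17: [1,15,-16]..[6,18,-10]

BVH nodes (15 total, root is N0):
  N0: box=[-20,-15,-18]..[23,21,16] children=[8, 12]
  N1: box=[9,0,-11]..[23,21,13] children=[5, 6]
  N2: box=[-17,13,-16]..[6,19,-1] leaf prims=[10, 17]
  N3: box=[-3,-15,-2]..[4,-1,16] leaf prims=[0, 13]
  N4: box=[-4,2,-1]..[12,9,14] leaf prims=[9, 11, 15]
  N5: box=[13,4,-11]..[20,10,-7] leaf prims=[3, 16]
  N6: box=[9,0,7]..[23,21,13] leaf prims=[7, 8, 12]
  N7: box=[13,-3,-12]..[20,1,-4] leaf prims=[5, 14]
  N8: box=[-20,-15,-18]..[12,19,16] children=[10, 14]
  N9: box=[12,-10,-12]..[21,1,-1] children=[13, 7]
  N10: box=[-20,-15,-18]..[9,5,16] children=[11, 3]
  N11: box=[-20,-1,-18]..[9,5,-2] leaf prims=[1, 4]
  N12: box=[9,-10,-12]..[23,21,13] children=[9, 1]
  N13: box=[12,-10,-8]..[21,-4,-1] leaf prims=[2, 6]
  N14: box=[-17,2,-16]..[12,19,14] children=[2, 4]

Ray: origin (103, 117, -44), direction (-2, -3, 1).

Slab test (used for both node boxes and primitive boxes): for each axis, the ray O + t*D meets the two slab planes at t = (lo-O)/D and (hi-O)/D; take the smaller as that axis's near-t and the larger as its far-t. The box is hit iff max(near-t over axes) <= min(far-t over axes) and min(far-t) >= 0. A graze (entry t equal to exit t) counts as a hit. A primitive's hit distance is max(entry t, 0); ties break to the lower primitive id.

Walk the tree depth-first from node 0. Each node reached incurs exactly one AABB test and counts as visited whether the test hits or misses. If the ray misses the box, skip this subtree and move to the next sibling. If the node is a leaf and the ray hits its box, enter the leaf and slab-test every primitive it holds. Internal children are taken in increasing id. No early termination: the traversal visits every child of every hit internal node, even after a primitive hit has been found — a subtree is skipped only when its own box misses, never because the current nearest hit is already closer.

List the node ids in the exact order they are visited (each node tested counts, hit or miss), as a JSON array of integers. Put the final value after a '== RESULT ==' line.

Traverse from the root:
N0 x:[40,123/2] y:[32,44] z:[26,60] -> hit [40,44], descend [8, 12]
  N8 x:[91/2,123/2] y:[98/3,44] z:[26,60] -> miss, prune
  N12 x:[40,47] y:[32,127/3] z:[32,57] -> hit [40,127/3], descend [1, 9]
    N1 x:[40,47] y:[32,39] z:[33,57] -> miss, prune
    N9 x:[41,91/2] y:[116/3,127/3] z:[32,43] -> hit [41,127/3], descend [7, 13]
      N7 x:[83/2,45] y:[116/3,40] z:[32,40] -> miss, prune
      N13 x:[41,91/2] y:[121/3,127/3] z:[36,43] -> hit [41,127/3] leaf, test {P2@t=125/3, P6(miss)}

order=[0, 8, 12, 1, 9, 7, 13]  |boxes|=7  |leaves|=1  hit=P2

== RESULT ==
[0, 8, 12, 1, 9, 7, 13]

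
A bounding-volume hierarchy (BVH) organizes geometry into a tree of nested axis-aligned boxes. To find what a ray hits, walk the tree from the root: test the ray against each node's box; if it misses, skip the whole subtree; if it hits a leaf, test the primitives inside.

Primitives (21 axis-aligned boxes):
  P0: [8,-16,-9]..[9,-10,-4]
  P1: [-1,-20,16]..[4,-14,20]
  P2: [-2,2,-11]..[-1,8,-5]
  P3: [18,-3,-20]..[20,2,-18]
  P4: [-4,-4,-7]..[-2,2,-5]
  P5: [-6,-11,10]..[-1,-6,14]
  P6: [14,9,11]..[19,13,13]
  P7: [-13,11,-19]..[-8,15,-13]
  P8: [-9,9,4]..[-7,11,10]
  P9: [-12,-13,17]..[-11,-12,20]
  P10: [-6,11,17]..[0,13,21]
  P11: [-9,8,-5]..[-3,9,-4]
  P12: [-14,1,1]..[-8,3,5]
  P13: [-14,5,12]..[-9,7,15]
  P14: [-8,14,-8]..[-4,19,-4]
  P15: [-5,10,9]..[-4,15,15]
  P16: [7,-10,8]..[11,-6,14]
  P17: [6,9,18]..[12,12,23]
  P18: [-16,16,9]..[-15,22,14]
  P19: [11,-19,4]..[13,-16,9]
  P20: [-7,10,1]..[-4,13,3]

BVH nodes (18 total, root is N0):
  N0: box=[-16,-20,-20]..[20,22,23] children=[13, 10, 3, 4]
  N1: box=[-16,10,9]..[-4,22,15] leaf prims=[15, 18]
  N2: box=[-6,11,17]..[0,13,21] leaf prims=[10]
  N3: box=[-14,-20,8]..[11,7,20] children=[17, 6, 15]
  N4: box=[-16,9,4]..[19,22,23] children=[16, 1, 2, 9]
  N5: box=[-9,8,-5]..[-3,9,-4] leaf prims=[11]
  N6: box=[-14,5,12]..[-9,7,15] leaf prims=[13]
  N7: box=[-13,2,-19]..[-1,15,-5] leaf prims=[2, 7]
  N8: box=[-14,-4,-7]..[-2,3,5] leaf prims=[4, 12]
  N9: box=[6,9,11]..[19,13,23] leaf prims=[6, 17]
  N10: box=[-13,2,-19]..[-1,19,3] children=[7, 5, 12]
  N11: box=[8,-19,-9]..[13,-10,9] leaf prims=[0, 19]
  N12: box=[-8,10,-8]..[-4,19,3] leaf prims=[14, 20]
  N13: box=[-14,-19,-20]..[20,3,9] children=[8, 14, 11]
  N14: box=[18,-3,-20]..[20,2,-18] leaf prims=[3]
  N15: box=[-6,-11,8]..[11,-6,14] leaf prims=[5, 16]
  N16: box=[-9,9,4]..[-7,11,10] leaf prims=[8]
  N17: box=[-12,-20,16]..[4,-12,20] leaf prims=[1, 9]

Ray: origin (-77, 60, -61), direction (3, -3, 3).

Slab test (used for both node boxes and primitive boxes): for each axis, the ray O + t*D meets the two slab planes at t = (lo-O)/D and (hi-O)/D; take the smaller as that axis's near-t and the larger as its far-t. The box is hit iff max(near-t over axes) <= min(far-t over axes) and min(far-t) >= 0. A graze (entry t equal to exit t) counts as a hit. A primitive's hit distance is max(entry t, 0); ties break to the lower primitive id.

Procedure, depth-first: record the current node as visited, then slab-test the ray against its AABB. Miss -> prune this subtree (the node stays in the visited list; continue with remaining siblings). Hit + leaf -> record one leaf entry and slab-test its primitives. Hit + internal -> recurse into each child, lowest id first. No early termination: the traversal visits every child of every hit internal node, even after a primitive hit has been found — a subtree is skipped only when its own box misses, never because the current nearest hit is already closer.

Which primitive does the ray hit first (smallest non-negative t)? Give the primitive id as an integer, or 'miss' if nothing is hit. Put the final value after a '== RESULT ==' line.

Trace the traversal:
N0 x:[61/3,97/3] y:[38/3,80/3] z:[41/3,28] -> hit [61/3,80/3], descend [3, 4, 10, 13]
  N3 x:[21,88/3] y:[53/3,80/3] z:[23,27] -> hit [23,80/3], descend [6, 15, 17]
    N6 x:[21,68/3] y:[53/3,55/3] z:[73/3,76/3] -> miss, prune
    N15 x:[71/3,88/3] y:[22,71/3] z:[23,25] -> hit [71/3,71/3] leaf, test {P5@t=71/3, P16(miss)}
    N17 x:[65/3,27] y:[24,80/3] z:[77/3,27] -> hit [77/3,80/3] leaf, test {P1@t=77/3, P9(miss)}
  N4 x:[61/3,32] y:[38/3,17] z:[65/3,28] -> miss, prune
  N10 x:[64/3,76/3] y:[41/3,58/3] z:[14,64/3] -> miss, prune
  N13 x:[21,97/3] y:[19,79/3] z:[41/3,70/3] -> hit [21,70/3], descend [8, 11, 14]
    N8 x:[21,25] y:[19,64/3] z:[18,22] -> hit [21,64/3] leaf, test {P4(miss), P12(miss)}
    N11 x:[85/3,30] y:[70/3,79/3] z:[52/3,70/3] -> miss, prune
    N14 x:[95/3,97/3] y:[58/3,21] z:[41/3,43/3] -> miss, prune

Summary -> nodes [0, 3, 6, 15, 17, 4, 10, 13, 8, 11, 14]; box-tests=11; leaf-entries=3; first=P5

== RESULT ==
5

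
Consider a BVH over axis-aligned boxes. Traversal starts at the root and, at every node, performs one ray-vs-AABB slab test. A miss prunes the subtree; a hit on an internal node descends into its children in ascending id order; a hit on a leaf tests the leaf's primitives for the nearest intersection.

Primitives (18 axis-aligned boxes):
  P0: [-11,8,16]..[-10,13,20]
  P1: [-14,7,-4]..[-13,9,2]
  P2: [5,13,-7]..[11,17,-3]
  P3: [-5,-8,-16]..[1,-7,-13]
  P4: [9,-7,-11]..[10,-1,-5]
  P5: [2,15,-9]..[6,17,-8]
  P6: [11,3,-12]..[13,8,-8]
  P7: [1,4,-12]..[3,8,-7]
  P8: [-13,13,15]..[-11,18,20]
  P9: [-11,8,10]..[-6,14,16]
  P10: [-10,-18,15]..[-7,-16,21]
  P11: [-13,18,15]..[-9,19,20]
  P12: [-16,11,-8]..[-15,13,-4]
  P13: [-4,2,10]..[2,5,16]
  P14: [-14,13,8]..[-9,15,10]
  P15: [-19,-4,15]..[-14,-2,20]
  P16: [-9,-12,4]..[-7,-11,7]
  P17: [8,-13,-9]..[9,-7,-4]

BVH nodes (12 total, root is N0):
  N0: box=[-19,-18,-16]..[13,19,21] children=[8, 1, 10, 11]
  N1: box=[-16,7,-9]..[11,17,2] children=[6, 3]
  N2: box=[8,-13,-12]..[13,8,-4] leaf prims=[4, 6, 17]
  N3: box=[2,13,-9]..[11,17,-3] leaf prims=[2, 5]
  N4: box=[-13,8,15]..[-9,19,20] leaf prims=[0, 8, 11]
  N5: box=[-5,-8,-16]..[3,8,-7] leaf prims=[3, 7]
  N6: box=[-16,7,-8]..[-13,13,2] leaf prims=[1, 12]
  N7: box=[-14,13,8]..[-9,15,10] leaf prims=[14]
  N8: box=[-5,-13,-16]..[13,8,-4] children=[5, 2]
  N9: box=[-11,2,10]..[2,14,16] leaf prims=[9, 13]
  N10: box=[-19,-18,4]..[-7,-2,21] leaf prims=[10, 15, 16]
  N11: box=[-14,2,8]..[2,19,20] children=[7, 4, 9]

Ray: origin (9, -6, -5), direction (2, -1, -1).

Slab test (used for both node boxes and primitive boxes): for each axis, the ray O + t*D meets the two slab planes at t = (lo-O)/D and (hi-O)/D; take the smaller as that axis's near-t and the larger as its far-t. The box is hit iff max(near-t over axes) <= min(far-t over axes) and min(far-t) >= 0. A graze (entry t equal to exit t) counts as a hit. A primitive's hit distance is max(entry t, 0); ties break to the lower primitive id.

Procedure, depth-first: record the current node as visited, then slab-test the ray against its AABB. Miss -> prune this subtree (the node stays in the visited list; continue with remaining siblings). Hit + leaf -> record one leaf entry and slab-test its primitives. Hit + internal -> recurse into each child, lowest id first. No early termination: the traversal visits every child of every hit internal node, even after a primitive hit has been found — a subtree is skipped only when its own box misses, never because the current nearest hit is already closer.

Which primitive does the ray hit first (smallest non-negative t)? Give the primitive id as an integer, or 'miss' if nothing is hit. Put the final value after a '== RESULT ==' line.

Trace the traversal:
N0 x:[-14,2] y:[-25,12] z:[-26,11] -> hit [-14,2], descend [1, 8, 10, 11]
  N1 x:[-25/2,1] y:[-23,-13] z:[-7,4] -> miss, prune
  N8 x:[-7,2] y:[-14,7] z:[-1,11] -> hit [-1,2], descend [2, 5]
    N2 x:[-1/2,2] y:[-14,7] z:[-1,7] -> hit [-1/2,2] leaf, test {P4@t=0, P6(miss), P17(miss)}
    N5 x:[-7,-3] y:[-14,2] z:[2,11] -> miss, prune
  N10 x:[-14,-8] y:[-4,12] z:[-26,-9] -> miss, prune
  N11 x:[-23/2,-7/2] y:[-25,-8] z:[-25,-13] -> miss, prune

Visited [0, 1, 8, 2, 5, 10, 11]. Tests: 7 box, 1 leaf. Nearest: P4.

== RESULT ==
4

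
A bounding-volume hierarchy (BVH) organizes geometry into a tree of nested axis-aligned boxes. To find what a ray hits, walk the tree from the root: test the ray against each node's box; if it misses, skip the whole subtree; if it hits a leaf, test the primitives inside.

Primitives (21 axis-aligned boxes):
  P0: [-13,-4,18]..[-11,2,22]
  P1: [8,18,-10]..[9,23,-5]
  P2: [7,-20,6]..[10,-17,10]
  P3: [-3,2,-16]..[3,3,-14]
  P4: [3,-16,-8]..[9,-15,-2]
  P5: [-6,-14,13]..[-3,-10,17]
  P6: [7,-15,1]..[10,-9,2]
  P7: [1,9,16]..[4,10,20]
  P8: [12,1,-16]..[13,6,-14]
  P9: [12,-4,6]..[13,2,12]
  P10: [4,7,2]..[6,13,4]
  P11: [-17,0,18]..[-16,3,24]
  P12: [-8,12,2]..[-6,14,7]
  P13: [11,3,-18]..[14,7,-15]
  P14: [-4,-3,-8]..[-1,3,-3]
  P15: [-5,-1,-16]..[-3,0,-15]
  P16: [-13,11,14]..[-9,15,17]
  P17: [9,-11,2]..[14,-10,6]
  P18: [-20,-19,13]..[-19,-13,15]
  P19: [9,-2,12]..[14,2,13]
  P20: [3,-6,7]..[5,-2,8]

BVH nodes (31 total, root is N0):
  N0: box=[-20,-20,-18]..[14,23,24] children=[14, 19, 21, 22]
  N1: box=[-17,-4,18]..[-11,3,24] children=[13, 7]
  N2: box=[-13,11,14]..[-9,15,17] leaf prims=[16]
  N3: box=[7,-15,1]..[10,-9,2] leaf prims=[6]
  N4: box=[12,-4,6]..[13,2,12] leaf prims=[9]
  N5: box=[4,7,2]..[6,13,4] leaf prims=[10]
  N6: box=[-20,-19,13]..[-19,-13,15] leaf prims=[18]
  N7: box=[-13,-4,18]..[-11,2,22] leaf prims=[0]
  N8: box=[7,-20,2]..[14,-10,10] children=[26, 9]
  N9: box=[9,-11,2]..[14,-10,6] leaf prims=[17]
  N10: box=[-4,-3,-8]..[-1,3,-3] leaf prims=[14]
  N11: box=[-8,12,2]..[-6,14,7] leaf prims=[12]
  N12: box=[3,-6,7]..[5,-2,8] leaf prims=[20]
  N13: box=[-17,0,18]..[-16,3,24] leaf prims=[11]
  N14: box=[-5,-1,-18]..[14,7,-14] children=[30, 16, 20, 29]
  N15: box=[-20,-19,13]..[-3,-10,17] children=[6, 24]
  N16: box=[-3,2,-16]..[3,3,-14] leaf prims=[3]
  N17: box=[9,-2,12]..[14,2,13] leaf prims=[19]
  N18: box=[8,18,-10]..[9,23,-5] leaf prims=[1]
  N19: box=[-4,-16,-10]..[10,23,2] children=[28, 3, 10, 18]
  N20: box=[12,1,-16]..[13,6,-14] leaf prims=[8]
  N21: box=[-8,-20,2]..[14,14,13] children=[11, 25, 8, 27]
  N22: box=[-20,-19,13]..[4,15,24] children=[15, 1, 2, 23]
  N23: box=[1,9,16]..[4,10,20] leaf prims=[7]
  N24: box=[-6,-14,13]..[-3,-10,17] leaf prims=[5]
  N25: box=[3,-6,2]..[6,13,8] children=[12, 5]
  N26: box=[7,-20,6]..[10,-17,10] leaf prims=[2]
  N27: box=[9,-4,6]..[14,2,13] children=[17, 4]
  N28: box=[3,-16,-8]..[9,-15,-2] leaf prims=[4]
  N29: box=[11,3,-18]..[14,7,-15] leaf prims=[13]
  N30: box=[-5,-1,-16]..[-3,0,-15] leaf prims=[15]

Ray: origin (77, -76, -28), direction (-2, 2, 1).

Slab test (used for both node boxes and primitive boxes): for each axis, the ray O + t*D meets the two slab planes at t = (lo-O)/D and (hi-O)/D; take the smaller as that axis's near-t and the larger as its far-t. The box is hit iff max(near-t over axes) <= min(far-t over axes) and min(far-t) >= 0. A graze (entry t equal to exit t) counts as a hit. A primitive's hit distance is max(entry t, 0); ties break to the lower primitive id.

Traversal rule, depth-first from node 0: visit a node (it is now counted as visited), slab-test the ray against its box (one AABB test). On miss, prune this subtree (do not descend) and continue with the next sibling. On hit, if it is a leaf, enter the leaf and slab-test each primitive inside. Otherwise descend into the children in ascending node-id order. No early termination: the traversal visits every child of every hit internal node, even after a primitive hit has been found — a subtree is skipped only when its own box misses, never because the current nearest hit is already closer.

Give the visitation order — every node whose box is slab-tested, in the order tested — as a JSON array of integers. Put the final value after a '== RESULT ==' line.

Trace the traversal:
N0 x:[63/2,97/2] y:[28,99/2] z:[10,52] -> hit [63/2,97/2], descend [14, 19, 21, 22]
  N14 x:[63/2,41] y:[75/2,83/2] z:[10,14] -> miss, prune
  N19 x:[67/2,81/2] y:[30,99/2] z:[18,30] -> miss, prune
  N21 x:[63/2,85/2] y:[28,45] z:[30,41] -> hit [63/2,41], descend [8, 11, 25, 27]
    N8 x:[63/2,35] y:[28,33] z:[30,38] -> hit [63/2,33], descend [9, 26]
      N9 x:[63/2,34] y:[65/2,33] z:[30,34] -> hit [65/2,33] leaf, test {P17@t=65/2}
      N26 x:[67/2,35] y:[28,59/2] z:[34,38] -> miss, prune
    N11 x:[83/2,85/2] y:[44,45] z:[30,35] -> miss, prune
    N25 x:[71/2,37] y:[35,89/2] z:[30,36] -> hit [71/2,36], descend [5, 12]
      N5 x:[71/2,73/2] y:[83/2,89/2] z:[30,32] -> miss, prune
      N12 x:[36,37] y:[35,37] z:[35,36] -> hit [36,36] leaf, test {P20@t=36}
    N27 x:[63/2,34] y:[36,39] z:[34,41] -> miss, prune
  N22 x:[73/2,97/2] y:[57/2,91/2] z:[41,52] -> hit [41,91/2], descend [1, 2, 15, 23]
    N1 x:[44,47] y:[36,79/2] z:[46,52] -> miss, prune
    N2 x:[43,45] y:[87/2,91/2] z:[42,45] -> hit [87/2,45] leaf, test {P16@t=87/2}
    N15 x:[40,97/2] y:[57/2,33] z:[41,45] -> miss, prune
    N23 x:[73/2,38] y:[85/2,43] z:[44,48] -> miss, prune

17 AABB tests over nodes [0, 14, 19, 21, 8, 9, 26, 11, 25, 5, 12, 27, 22, 1, 2, 15, 23]; 3 leaves entered; closest P17.

== RESULT ==
[0, 14, 19, 21, 8, 9, 26, 11, 25, 5, 12, 27, 22, 1, 2, 15, 23]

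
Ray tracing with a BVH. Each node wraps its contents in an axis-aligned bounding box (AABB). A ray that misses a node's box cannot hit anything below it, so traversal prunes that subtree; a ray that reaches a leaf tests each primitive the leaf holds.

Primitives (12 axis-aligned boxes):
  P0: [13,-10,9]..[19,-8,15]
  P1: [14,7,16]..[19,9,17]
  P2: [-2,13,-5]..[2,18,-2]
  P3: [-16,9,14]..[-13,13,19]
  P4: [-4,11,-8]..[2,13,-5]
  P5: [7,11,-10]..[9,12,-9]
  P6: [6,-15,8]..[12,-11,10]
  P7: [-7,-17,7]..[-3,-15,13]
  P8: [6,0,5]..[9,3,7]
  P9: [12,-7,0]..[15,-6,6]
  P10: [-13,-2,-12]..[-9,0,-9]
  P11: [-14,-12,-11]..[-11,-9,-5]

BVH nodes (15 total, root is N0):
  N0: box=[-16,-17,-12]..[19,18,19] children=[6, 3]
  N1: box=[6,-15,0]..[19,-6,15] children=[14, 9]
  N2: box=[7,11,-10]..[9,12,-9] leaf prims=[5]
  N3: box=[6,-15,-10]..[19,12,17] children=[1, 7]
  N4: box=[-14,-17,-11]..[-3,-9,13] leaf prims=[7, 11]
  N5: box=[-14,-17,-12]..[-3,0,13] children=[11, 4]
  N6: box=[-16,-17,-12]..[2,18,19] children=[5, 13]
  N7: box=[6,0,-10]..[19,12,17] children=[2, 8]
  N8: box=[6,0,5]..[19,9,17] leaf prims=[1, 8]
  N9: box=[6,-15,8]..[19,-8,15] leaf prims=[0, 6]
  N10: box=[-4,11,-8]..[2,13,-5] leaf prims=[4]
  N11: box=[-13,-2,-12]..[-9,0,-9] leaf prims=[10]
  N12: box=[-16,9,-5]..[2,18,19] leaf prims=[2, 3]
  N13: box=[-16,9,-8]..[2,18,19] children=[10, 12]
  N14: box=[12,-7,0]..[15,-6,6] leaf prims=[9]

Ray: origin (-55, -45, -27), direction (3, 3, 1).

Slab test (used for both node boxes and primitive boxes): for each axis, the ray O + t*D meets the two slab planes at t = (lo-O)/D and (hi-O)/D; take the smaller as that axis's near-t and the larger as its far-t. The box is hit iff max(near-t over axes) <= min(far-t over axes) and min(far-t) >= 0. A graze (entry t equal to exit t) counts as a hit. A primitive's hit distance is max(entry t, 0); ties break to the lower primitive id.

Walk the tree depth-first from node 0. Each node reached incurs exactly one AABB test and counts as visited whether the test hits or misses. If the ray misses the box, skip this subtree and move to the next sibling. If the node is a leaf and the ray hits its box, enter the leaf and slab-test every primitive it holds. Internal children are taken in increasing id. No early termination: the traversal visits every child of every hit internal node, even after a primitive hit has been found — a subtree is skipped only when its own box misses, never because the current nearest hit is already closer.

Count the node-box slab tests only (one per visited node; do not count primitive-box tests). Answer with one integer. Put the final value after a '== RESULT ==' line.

Trace the traversal:
N0 x:[13,74/3] y:[28/3,21] z:[15,46] -> hit [15,21], descend [3, 6]
  N3 x:[61/3,74/3] y:[10,19] z:[17,44] -> miss, prune
  N6 x:[13,19] y:[28/3,21] z:[15,46] -> hit [15,19], descend [5, 13]
    N5 x:[41/3,52/3] y:[28/3,15] z:[15,40] -> hit [15,15], descend [4, 11]
      N4 x:[41/3,52/3] y:[28/3,12] z:[16,40] -> miss, prune
      N11 x:[14,46/3] y:[43/3,15] z:[15,18] -> hit [15,15] leaf, test {P10@t=15}
    N13 x:[13,19] y:[18,21] z:[19,46] -> hit [19,19], descend [10, 12]
      N10 x:[17,19] y:[56/3,58/3] z:[19,22] -> hit [19,19] leaf, test {P4@t=19}
      N12 x:[13,19] y:[18,21] z:[22,46] -> miss, prune

order=[0, 3, 6, 5, 4, 11, 13, 10, 12]  |boxes|=9  |leaves|=2  hit=P10

== RESULT ==
9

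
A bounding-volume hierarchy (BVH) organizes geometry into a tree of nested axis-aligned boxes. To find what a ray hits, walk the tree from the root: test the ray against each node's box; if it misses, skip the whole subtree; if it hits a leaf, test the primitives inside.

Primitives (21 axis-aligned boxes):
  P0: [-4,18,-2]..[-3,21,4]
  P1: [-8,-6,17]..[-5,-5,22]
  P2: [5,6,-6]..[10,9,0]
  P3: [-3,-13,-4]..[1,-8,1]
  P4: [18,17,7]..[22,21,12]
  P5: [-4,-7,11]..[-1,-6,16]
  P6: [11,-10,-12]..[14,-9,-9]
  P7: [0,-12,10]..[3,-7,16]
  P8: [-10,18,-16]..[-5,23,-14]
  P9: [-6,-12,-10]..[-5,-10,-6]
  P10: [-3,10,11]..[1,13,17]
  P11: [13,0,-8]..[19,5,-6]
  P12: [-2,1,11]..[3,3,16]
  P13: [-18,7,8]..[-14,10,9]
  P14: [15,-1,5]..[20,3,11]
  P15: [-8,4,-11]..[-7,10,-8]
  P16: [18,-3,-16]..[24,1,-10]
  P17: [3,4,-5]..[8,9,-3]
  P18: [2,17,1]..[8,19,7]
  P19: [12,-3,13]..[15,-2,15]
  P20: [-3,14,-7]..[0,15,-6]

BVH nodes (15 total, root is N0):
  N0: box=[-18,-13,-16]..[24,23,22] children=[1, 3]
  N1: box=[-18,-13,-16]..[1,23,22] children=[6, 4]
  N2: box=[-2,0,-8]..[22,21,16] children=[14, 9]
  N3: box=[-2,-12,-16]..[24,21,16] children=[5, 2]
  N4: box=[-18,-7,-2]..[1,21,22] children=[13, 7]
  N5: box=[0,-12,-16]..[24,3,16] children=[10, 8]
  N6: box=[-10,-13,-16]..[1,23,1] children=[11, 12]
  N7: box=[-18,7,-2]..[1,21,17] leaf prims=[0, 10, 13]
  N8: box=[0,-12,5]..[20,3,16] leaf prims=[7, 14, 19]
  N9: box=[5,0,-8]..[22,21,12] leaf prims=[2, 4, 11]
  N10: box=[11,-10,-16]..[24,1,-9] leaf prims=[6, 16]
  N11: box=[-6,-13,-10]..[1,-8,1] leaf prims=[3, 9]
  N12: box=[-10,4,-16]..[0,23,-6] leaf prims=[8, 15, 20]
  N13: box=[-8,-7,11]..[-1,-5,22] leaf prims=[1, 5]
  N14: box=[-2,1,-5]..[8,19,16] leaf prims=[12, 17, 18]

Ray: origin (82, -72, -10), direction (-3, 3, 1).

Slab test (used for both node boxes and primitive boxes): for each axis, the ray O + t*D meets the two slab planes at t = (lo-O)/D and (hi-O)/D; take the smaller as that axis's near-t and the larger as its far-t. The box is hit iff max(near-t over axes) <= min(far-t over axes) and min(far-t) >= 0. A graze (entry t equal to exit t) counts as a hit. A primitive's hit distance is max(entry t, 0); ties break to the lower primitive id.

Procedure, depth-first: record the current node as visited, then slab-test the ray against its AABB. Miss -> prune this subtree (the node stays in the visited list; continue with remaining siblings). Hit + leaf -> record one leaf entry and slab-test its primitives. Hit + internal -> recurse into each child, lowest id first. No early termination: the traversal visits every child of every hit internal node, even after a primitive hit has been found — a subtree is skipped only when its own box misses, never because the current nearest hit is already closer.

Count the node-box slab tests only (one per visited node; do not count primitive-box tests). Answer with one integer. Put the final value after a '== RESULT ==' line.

Walk:
N0 x:[58/3,100/3] y:[59/3,95/3] z:[-6,32] -> hit [59/3,95/3], descend [1, 3]
  N1 x:[27,100/3] y:[59/3,95/3] z:[-6,32] -> hit [27,95/3], descend [4, 6]
    N4 x:[27,100/3] y:[65/3,31] z:[8,32] -> hit [27,31], descend [7, 13]
      N7 x:[27,100/3] y:[79/3,31] z:[8,27] -> hit [27,27] leaf, test {P0(miss), P10(miss), P13(miss)}
      N13 x:[83/3,30] y:[65/3,67/3] z:[21,32] -> miss, prune
    N6 x:[27,92/3] y:[59/3,95/3] z:[-6,11] -> miss, prune
  N3 x:[58/3,28] y:[20,31] z:[-6,26] -> hit [20,26], descend [2, 5]
    N2 x:[20,28] y:[24,31] z:[2,26] -> hit [24,26], descend [9, 14]
      N9 x:[20,77/3] y:[24,31] z:[2,22] -> miss, prune
      N14 x:[74/3,28] y:[73/3,91/3] z:[5,26] -> hit [74/3,26] leaf, test {P12(miss), P17(miss), P18(miss)}
    N5 x:[58/3,82/3] y:[20,25] z:[-6,26] -> hit [20,25], descend [8, 10]
      N8 x:[62/3,82/3] y:[20,25] z:[15,26] -> hit [62/3,25] leaf, test {P7(miss), P14(miss), P19@t=23}
      N10 x:[58/3,71/3] y:[62/3,73/3] z:[-6,1] -> miss, prune

Summary -> nodes [0, 1, 4, 7, 13, 6, 3, 2, 9, 14, 5, 8, 10]; box-tests=13; leaf-entries=3; first=P19

== RESULT ==
13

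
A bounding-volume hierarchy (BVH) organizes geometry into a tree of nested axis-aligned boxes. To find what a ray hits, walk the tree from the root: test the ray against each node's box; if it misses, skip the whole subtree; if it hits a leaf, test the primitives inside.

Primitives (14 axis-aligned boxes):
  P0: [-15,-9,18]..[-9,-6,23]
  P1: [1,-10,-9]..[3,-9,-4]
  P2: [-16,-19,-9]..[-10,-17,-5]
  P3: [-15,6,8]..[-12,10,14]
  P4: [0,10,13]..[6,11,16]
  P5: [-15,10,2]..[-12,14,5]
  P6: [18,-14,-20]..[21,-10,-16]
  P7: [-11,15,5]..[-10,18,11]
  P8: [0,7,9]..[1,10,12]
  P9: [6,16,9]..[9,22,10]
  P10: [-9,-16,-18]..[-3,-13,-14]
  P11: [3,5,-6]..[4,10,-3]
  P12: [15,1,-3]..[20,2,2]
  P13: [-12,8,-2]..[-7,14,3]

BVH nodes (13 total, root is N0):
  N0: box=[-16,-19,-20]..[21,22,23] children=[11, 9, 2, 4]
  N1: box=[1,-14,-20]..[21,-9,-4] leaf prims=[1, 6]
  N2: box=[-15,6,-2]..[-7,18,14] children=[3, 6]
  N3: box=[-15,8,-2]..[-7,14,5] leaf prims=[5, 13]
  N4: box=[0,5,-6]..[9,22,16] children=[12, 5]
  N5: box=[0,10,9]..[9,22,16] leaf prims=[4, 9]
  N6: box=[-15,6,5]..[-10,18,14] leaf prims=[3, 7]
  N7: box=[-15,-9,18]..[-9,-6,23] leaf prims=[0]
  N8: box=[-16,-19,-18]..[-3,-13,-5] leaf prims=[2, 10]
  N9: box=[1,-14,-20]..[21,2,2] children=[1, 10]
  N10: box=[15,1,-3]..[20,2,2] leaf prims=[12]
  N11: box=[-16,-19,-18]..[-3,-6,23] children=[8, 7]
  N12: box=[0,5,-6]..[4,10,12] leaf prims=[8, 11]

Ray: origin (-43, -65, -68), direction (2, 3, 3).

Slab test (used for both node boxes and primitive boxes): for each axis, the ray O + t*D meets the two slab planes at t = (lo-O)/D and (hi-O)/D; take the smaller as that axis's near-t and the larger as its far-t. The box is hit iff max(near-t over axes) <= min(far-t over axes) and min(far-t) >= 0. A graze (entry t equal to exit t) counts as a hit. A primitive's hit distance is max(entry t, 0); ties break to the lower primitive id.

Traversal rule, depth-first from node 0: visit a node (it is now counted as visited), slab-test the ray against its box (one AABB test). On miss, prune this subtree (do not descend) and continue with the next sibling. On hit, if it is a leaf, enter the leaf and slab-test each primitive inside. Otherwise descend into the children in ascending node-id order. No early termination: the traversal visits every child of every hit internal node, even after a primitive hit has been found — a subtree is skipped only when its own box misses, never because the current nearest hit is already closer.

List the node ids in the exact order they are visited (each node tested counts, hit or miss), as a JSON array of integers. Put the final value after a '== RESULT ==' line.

Trace the traversal:
N0 x:[27/2,32] y:[46/3,29] z:[16,91/3] -> hit [16,29], descend [2, 4, 9, 11]
  N2 x:[14,18] y:[71/3,83/3] z:[22,82/3] -> miss, prune
  N4 x:[43/2,26] y:[70/3,29] z:[62/3,28] -> hit [70/3,26], descend [5, 12]
    N5 x:[43/2,26] y:[25,29] z:[77/3,28] -> hit [77/3,26] leaf, test {P4(miss), P9(miss)}
    N12 x:[43/2,47/2] y:[70/3,25] z:[62/3,80/3] -> hit [70/3,47/2] leaf, test {P8(miss), P11(miss)}
  N9 x:[22,32] y:[17,67/3] z:[16,70/3] -> hit [22,67/3], descend [1, 10]
    N1 x:[22,32] y:[17,56/3] z:[16,64/3] -> miss, prune
    N10 x:[29,63/2] y:[22,67/3] z:[65/3,70/3] -> miss, prune
  N11 x:[27/2,20] y:[46/3,59/3] z:[50/3,91/3] -> hit [50/3,59/3], descend [7, 8]
    N7 x:[14,17] y:[56/3,59/3] z:[86/3,91/3] -> miss, prune
    N8 x:[27/2,20] y:[46/3,52/3] z:[50/3,21] -> hit [50/3,52/3] leaf, test {P2(miss), P10@t=17}

11 AABB tests over nodes [0, 2, 4, 5, 12, 9, 1, 10, 11, 7, 8]; 3 leaves entered; closest P10.

== RESULT ==
[0, 2, 4, 5, 12, 9, 1, 10, 11, 7, 8]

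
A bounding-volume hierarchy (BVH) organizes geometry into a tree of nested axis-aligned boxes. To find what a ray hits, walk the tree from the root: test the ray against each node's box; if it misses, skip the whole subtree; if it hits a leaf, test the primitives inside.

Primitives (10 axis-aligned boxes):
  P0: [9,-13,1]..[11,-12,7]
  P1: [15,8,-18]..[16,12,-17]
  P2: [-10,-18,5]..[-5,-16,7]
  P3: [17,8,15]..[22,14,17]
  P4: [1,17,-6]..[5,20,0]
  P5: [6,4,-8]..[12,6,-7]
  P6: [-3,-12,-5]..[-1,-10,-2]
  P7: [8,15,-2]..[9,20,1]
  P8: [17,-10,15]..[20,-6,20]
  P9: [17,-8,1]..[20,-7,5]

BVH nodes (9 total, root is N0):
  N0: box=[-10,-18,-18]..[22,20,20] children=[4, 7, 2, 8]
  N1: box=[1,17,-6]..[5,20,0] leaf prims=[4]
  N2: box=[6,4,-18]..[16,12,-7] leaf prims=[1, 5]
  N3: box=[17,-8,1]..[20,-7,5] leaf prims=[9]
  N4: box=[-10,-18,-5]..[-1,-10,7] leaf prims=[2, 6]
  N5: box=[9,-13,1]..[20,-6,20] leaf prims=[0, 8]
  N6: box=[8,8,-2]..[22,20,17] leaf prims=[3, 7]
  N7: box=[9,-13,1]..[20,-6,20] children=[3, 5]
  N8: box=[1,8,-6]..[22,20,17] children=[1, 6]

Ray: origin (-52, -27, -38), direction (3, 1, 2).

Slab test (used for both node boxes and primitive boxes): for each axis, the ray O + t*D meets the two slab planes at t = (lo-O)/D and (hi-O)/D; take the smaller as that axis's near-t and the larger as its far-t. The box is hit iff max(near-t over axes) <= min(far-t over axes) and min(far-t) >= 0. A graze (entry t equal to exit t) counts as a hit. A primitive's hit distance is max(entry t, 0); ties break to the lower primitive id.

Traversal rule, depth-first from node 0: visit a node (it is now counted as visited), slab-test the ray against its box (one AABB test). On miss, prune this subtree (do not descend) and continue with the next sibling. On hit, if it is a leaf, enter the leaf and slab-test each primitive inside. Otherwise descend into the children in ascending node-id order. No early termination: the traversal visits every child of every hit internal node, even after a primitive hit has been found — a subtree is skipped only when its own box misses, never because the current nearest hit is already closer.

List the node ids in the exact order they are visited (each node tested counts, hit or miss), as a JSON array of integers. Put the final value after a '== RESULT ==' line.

Traverse from the root:
N0 x:[14,74/3] y:[9,47] z:[10,29] -> hit [14,74/3], descend [2, 4, 7, 8]
  N2 x:[58/3,68/3] y:[31,39] z:[10,31/2] -> miss, prune
  N4 x:[14,17] y:[9,17] z:[33/2,45/2] -> hit [33/2,17] leaf, test {P2(miss), P6@t=33/2}
  N7 x:[61/3,24] y:[14,21] z:[39/2,29] -> hit [61/3,21], descend [3, 5]
    N3 x:[23,24] y:[19,20] z:[39/2,43/2] -> miss, prune
    N5 x:[61/3,24] y:[14,21] z:[39/2,29] -> hit [61/3,21] leaf, test {P0(miss), P8(miss)}
  N8 x:[53/3,74/3] y:[35,47] z:[16,55/2] -> miss, prune

Summary -> nodes [0, 2, 4, 7, 3, 5, 8]; box-tests=7; leaf-entries=2; first=P6

== RESULT ==
[0, 2, 4, 7, 3, 5, 8]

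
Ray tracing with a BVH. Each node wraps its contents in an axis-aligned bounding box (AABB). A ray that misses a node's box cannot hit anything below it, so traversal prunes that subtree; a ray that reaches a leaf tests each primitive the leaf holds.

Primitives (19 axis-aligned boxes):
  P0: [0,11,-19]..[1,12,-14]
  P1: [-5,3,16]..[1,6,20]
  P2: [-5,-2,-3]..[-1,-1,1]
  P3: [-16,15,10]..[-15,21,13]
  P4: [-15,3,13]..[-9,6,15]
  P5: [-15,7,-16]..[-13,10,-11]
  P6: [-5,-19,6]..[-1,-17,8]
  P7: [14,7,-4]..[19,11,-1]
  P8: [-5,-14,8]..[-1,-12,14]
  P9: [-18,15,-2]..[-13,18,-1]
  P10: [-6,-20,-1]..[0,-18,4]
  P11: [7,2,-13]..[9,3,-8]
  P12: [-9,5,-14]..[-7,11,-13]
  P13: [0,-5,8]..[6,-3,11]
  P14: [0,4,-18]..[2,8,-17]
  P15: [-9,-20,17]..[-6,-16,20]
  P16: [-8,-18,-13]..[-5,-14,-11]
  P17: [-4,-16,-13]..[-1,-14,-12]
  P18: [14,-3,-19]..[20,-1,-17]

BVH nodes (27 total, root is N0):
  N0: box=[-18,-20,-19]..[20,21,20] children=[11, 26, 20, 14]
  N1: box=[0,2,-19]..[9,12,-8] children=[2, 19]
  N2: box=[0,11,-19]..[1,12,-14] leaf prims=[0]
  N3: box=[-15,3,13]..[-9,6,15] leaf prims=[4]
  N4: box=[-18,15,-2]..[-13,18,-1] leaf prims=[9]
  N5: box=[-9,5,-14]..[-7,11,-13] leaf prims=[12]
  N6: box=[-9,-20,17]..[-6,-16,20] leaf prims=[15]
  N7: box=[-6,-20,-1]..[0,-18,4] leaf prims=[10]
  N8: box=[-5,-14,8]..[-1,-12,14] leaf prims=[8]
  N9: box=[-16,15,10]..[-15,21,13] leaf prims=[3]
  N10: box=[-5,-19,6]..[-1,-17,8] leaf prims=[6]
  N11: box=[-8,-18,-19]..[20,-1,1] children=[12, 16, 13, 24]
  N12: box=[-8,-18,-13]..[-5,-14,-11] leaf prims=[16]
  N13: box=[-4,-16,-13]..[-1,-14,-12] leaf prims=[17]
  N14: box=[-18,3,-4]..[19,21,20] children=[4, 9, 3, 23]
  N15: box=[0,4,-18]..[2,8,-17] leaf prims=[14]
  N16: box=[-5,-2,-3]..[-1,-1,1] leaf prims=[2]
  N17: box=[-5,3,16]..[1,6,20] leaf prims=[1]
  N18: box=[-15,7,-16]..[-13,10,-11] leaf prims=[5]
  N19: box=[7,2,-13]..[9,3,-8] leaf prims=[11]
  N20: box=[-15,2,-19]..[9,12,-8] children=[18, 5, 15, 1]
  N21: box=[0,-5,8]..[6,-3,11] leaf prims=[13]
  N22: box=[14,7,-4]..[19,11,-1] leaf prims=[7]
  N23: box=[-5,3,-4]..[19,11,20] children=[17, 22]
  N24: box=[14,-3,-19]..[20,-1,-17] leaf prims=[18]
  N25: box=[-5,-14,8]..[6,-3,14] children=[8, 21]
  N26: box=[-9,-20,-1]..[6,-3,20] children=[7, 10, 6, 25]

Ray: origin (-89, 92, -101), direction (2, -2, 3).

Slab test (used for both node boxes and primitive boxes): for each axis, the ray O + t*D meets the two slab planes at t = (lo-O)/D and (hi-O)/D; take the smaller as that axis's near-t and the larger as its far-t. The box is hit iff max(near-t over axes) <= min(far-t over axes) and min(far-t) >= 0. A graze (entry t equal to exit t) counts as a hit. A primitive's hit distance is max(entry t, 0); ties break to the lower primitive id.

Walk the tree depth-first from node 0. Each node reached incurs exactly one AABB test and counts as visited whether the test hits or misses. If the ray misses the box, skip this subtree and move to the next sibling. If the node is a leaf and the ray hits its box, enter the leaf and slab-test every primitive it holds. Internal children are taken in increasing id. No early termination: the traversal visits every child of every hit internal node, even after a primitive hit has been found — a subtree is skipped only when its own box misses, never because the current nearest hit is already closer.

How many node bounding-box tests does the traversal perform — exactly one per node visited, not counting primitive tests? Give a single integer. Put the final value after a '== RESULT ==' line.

Walk:
N0 x:[71/2,109/2] y:[71/2,56] z:[82/3,121/3] -> hit [71/2,121/3], descend [11, 14, 20, 26]
  N11 x:[81/2,109/2] y:[93/2,55] z:[82/3,34] -> miss, prune
  N14 x:[71/2,54] y:[71/2,89/2] z:[97/3,121/3] -> hit [71/2,121/3], descend [3, 4, 9, 23]
    N3 x:[37,40] y:[43,89/2] z:[38,116/3] -> miss, prune
    N4 x:[71/2,38] y:[37,77/2] z:[33,100/3] -> miss, prune
    N9 x:[73/2,37] y:[71/2,77/2] z:[37,38] -> hit [37,37] leaf, test {P3@t=37}
    N23 x:[42,54] y:[81/2,89/2] z:[97/3,121/3] -> miss, prune
  N20 x:[37,49] y:[40,45] z:[82/3,31] -> miss, prune
  N26 x:[40,95/2] y:[95/2,56] z:[100/3,121/3] -> miss, prune

order=[0, 11, 14, 3, 4, 9, 23, 20, 26]  |boxes|=9  |leaves|=1  hit=P3

== RESULT ==
9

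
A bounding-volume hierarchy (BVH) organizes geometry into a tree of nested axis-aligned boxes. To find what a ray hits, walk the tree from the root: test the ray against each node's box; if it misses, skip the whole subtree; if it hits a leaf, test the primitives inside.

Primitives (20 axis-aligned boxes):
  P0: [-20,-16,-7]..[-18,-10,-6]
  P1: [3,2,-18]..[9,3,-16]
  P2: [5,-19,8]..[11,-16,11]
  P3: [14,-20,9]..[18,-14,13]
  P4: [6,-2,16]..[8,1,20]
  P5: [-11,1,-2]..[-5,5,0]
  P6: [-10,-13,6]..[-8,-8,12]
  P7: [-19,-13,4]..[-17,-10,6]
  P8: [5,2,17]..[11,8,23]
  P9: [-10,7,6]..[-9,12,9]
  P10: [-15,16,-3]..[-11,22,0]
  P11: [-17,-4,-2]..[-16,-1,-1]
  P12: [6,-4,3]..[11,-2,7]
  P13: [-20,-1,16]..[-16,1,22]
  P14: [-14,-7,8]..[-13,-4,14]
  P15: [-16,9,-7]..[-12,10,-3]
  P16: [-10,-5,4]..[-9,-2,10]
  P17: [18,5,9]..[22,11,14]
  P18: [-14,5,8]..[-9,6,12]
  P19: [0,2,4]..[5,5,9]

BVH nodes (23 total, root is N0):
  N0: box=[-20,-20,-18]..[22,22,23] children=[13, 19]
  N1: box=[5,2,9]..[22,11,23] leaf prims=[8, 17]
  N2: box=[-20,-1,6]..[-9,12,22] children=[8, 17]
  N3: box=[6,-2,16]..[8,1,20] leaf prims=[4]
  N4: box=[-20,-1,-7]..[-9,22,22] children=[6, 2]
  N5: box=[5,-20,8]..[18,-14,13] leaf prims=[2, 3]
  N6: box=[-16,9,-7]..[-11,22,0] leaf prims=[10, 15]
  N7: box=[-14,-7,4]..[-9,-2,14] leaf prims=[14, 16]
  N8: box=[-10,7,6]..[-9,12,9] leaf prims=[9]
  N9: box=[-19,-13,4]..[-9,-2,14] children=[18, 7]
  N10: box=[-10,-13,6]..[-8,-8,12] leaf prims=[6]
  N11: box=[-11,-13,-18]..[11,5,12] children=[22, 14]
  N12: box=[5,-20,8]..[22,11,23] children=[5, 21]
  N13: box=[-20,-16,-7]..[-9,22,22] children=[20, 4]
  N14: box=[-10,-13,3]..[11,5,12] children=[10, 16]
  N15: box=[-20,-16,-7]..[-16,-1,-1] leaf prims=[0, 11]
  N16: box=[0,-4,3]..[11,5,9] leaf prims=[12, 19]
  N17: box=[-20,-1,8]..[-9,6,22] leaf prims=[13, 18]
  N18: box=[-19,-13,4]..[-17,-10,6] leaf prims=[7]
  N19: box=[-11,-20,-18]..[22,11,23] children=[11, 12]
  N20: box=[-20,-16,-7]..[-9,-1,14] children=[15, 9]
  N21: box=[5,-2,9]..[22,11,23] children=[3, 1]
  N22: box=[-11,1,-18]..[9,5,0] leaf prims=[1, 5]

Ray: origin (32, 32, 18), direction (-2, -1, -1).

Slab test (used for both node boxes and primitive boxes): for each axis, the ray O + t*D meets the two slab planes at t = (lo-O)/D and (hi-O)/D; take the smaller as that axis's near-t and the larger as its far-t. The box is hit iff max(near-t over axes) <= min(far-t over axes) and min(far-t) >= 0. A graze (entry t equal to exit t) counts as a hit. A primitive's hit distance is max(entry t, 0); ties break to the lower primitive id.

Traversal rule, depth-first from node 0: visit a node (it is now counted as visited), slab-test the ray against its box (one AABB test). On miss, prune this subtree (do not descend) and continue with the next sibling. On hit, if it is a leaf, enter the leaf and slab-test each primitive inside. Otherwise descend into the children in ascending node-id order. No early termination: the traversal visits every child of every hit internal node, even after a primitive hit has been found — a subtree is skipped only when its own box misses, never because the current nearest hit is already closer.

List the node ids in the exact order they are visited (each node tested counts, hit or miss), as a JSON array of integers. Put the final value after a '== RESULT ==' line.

Traverse from the root:
N0 x:[5,26] y:[10,52] z:[-5,36] -> hit [10,26], descend [13, 19]
  N13 x:[41/2,26] y:[10,48] z:[-4,25] -> hit [41/2,25], descend [4, 20]
    N4 x:[41/2,26] y:[10,33] z:[-4,25] -> hit [41/2,25], descend [2, 6]
      N2 x:[41/2,26] y:[20,33] z:[-4,12] -> miss, prune
      N6 x:[43/2,24] y:[10,23] z:[18,25] -> hit [43/2,23] leaf, test {P10(miss), P15@t=22}
    N20 x:[41/2,26] y:[33,48] z:[4,25] -> miss, prune
  N19 x:[5,43/2] y:[21,52] z:[-5,36] -> hit [21,43/2], descend [11, 12]
    N11 x:[21/2,43/2] y:[27,45] z:[6,36] -> miss, prune
    N12 x:[5,27/2] y:[21,52] z:[-5,10] -> miss, prune

Summary -> nodes [0, 13, 4, 2, 6, 20, 19, 11, 12]; box-tests=9; leaf-entries=1; first=P15

== RESULT ==
[0, 13, 4, 2, 6, 20, 19, 11, 12]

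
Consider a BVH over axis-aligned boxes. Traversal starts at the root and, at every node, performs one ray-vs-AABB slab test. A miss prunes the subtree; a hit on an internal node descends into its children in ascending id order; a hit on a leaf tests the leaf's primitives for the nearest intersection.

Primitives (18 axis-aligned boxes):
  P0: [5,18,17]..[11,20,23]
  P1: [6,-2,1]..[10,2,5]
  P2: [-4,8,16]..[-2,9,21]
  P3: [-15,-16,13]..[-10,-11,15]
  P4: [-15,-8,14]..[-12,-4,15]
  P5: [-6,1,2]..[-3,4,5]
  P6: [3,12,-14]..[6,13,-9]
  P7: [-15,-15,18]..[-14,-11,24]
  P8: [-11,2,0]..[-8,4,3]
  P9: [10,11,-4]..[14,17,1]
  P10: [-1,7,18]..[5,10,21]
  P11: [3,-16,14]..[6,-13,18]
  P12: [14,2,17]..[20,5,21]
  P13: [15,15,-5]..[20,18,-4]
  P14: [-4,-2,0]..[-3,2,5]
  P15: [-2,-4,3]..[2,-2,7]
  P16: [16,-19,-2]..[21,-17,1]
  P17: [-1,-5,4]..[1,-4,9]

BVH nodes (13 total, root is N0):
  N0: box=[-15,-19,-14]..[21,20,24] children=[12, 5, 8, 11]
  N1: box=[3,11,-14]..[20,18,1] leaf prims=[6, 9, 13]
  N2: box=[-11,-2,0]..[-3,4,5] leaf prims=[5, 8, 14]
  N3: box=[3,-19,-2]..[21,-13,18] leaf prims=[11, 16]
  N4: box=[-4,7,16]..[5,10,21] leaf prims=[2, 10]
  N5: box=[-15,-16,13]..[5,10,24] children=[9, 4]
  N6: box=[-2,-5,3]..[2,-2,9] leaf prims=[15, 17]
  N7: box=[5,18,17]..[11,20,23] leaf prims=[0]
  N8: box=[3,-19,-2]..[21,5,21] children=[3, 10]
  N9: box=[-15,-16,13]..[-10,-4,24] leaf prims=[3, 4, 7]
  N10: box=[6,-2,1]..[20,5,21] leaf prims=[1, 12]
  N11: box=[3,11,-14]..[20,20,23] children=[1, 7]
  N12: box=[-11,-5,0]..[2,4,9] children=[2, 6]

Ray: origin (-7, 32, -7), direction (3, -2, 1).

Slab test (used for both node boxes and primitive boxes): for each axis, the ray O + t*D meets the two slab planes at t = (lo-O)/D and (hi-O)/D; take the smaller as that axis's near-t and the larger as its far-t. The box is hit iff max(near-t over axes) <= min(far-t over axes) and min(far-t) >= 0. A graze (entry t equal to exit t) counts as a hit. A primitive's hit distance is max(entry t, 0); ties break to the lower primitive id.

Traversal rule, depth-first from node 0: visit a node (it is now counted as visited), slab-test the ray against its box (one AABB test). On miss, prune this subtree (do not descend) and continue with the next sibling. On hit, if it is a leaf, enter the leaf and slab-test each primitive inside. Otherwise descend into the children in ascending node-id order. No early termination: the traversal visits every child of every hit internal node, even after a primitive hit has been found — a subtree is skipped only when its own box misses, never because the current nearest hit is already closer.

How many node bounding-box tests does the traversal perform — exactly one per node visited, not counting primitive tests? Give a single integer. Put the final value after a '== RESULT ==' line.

Walk:
N0 x:[-8/3,28/3] y:[6,51/2] z:[-7,31] -> hit [6,28/3], descend [5, 8, 11, 12]
  N5 x:[-8/3,4] y:[11,24] z:[20,31] -> miss, prune
  N8 x:[10/3,28/3] y:[27/2,51/2] z:[5,28] -> miss, prune
  N11 x:[10/3,9] y:[6,21/2] z:[-7,30] -> hit [6,9], descend [1, 7]
    N1 x:[10/3,9] y:[7,21/2] z:[-7,8] -> hit [7,8] leaf, test {P6(miss), P9(miss), P13(miss)}
    N7 x:[4,6] y:[6,7] z:[24,30] -> miss, prune
  N12 x:[-4/3,3] y:[14,37/2] z:[7,16] -> miss, prune

7 AABB tests over nodes [0, 5, 8, 11, 1, 7, 12]; 1 leaf entered; closest miss.

== RESULT ==
7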